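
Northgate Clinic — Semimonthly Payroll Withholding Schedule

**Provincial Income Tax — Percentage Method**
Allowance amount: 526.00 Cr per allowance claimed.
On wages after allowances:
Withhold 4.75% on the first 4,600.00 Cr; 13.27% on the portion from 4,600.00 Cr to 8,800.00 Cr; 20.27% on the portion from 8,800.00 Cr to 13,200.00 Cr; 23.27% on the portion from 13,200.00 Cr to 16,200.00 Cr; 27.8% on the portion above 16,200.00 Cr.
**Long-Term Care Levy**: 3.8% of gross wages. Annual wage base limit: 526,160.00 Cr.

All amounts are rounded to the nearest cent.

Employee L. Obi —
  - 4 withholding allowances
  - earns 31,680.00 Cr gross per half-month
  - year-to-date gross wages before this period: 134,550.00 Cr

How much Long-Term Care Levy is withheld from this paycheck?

Long-Term Care Levy: 3.8% × 31,680.00 Cr = 1,203.84 Cr

1,203.84 Cr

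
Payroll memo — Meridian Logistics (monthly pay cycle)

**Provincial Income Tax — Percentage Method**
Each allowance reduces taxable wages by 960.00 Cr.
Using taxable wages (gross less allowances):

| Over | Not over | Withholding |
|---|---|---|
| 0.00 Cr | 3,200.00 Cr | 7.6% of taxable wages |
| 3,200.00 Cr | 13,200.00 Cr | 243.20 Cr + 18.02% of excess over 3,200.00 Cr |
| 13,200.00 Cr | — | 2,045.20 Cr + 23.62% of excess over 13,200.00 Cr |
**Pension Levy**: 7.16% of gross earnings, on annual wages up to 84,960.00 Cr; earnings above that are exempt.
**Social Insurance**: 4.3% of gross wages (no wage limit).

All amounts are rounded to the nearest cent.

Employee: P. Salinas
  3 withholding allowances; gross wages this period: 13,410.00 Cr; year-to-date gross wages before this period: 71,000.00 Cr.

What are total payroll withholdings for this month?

Provincial Income Tax: taxable = 13,410.00 Cr − 3×960.00 Cr = 10,530.00 Cr
  243.20 Cr + 18.02% × (10,530.00 Cr − 3,200.00 Cr) = 243.20 Cr + 18.02% × 7,330.00 Cr = 1,564.07 Cr
Pension Levy: 7.16% × 13,410.00 Cr = 960.16 Cr
Social Insurance: 4.3% × 13,410.00 Cr = 576.63 Cr
Total: 1,564.07 Cr + 960.16 Cr + 576.63 Cr = 3,100.86 Cr

3,100.86 Cr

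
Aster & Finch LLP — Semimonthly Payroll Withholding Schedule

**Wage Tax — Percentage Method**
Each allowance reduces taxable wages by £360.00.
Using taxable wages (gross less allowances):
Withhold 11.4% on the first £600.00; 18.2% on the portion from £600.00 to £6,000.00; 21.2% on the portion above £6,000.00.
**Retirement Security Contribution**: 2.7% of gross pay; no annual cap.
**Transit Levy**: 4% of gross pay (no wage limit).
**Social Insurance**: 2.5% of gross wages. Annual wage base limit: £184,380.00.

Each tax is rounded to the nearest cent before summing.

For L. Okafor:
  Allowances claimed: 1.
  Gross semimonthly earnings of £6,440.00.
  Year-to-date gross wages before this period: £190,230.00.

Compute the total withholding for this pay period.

£1,499.64

Wage Tax: taxable = £6,440.00 − 1×£360.00 = £6,080.00
  £1,051.20 + 21.2% × (£6,080.00 − £6,000.00) = £1,051.20 + 21.2% × £80.00 = £1,068.16
Retirement Security Contribution: 2.7% × £6,440.00 = £173.88
Transit Levy: 4% × £6,440.00 = £257.60
Social Insurance: YTD £190,230.00 ≥ cap £184,380.00 → £0.00
Total: £1,068.16 + £173.88 + £257.60 + £0.00 = £1,499.64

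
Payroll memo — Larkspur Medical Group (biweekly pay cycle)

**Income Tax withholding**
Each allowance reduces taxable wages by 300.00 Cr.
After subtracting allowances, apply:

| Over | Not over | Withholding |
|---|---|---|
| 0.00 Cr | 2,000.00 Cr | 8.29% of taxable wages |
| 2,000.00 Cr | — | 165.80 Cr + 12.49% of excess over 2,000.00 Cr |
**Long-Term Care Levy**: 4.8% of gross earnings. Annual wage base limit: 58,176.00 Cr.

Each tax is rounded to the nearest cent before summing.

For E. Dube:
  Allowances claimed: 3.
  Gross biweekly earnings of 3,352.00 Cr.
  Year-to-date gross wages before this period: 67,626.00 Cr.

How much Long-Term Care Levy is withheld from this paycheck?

Long-Term Care Levy: YTD 67,626.00 Cr ≥ cap 58,176.00 Cr → 0.00 Cr

0.00 Cr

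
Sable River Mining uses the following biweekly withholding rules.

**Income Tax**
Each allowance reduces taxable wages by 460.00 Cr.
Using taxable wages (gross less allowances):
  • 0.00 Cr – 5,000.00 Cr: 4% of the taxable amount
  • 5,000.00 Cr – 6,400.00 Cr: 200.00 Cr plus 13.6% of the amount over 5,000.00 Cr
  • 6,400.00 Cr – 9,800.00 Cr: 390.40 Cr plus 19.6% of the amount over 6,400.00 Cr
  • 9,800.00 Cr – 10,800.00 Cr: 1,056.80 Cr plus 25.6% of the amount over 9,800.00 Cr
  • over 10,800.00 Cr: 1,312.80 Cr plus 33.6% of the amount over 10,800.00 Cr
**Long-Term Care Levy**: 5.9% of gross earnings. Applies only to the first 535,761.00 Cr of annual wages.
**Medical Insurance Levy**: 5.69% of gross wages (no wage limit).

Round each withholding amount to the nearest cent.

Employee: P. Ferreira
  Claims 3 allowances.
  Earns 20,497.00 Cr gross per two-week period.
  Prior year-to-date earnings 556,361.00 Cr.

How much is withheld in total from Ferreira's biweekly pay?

Income Tax: taxable = 20,497.00 Cr − 3×460.00 Cr = 19,117.00 Cr
  1,312.80 Cr + 33.6% × (19,117.00 Cr − 10,800.00 Cr) = 1,312.80 Cr + 33.6% × 8,317.00 Cr = 4,107.31 Cr
Long-Term Care Levy: YTD 556,361.00 Cr ≥ cap 535,761.00 Cr → 0.00 Cr
Medical Insurance Levy: 5.69% × 20,497.00 Cr = 1,166.28 Cr
Total: 4,107.31 Cr + 0.00 Cr + 1,166.28 Cr = 5,273.59 Cr

5,273.59 Cr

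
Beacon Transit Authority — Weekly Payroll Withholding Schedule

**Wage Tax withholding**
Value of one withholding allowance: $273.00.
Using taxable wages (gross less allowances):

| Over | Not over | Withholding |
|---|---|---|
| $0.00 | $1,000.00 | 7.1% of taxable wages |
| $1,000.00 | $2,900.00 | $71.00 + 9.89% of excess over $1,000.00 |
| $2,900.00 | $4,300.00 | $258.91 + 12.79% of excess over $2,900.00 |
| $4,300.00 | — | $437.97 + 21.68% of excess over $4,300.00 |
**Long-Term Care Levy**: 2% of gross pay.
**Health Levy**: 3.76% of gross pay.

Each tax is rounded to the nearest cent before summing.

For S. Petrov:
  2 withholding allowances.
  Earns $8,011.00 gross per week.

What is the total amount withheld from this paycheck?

$1,585.57

Wage Tax: taxable = $8,011.00 − 2×$273.00 = $7,465.00
  $437.97 + 21.68% × ($7,465.00 − $4,300.00) = $437.97 + 21.68% × $3,165.00 = $1,124.14
Long-Term Care Levy: 2% × $8,011.00 = $160.22
Health Levy: 3.76% × $8,011.00 = $301.21
Total: $1,124.14 + $160.22 + $301.21 = $1,585.57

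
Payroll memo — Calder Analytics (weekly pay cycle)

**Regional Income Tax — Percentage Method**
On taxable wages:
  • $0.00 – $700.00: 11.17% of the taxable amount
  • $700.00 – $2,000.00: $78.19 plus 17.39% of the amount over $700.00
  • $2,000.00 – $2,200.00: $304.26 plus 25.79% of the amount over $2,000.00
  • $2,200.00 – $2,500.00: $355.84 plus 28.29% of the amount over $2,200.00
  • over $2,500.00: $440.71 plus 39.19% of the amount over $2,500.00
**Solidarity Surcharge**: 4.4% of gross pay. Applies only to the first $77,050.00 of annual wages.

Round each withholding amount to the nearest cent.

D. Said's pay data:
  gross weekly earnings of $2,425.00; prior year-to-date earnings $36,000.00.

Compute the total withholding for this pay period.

Regional Income Tax: taxable = $2,425.00
  $355.84 + 28.29% × ($2,425.00 − $2,200.00) = $355.84 + 28.29% × $225.00 = $419.49
Solidarity Surcharge: 4.4% × $2,425.00 = $106.70
Total: $419.49 + $106.70 = $526.19

$526.19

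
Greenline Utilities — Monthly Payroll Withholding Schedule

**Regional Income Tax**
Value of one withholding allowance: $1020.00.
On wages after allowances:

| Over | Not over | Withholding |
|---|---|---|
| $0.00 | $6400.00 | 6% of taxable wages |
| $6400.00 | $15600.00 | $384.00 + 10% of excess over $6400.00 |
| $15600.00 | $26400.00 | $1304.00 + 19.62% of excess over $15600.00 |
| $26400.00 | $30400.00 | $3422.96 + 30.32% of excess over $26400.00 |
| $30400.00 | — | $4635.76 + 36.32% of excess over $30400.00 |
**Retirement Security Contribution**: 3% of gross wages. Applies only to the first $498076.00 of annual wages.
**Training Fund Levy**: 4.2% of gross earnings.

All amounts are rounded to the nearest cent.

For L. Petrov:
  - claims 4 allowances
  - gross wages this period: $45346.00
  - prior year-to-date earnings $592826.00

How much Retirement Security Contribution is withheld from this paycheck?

Retirement Security Contribution: YTD $592826.00 ≥ cap $498076.00 → $0.00

$0.00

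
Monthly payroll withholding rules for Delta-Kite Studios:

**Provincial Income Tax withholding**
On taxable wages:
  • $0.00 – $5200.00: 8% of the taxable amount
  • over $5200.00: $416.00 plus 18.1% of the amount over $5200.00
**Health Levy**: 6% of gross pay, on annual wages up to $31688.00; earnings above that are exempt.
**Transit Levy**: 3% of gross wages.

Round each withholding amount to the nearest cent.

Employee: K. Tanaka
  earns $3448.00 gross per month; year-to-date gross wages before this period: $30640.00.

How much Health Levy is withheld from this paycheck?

$62.88

Health Levy: cap $31688.00 − YTD $30640.00 = $1048.00 subject; 6% × $1048.00 = $62.88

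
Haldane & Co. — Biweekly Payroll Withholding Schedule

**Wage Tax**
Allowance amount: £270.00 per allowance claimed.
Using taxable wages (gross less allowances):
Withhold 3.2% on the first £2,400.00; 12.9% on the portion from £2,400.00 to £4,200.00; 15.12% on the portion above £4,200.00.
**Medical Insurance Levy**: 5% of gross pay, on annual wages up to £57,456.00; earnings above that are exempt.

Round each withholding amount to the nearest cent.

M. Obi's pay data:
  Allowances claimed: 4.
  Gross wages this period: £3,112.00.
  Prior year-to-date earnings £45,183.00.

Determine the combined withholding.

£220.62

Wage Tax: taxable = £3,112.00 − 4×£270.00 = £2,032.00
  3.2% × £2,032.00 = £65.02
Medical Insurance Levy: 5% × £3,112.00 = £155.60
Total: £65.02 + £155.60 = £220.62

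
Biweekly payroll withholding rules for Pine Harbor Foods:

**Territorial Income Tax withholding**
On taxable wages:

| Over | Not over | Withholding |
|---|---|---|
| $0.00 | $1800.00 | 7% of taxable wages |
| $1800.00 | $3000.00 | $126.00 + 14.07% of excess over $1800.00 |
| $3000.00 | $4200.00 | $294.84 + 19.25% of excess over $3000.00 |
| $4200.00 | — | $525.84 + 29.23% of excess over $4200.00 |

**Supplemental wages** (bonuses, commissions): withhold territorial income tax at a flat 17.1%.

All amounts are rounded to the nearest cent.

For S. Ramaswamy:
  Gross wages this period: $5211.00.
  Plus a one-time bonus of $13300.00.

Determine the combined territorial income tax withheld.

Territorial Income Tax: taxable = $5211.00
  $525.84 + 29.23% × ($5211.00 − $4200.00) = $525.84 + 29.23% × $1011.00 = $821.36
Supplemental (17.1% flat on bonus): 17.1% × $13300.00 = $2274.30
Total territorial income tax: $821.36 + $2274.30 = $3095.66

$3095.66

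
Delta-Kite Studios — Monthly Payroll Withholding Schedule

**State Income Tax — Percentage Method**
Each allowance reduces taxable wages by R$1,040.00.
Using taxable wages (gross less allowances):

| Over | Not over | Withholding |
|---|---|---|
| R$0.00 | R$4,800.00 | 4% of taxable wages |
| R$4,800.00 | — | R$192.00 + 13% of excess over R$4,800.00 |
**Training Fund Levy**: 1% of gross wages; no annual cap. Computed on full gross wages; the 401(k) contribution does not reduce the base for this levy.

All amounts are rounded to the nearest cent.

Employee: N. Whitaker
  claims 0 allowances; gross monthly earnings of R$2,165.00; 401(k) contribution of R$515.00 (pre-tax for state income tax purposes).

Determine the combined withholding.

R$87.65

State Income Tax: taxable = R$2,165.00 − R$515.00 = R$1,650.00
  4% × R$1,650.00 = R$66.00
Training Fund Levy: 1% × R$2,165.00 = R$21.65
Total: R$66.00 + R$21.65 = R$87.65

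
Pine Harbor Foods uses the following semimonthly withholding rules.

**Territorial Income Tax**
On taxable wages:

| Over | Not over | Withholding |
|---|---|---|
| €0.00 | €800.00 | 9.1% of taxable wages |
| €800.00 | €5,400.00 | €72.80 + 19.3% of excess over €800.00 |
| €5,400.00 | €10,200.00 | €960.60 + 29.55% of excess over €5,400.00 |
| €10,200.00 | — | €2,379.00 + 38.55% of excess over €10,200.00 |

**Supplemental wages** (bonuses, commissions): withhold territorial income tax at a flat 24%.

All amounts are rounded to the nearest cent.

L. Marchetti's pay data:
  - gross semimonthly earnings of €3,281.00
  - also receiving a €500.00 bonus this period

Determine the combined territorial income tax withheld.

€671.63

Territorial Income Tax: taxable = €3,281.00
  €72.80 + 19.3% × (€3,281.00 − €800.00) = €72.80 + 19.3% × €2,481.00 = €551.63
Supplemental (24% flat on bonus): 24% × €500.00 = €120.00
Total territorial income tax: €551.63 + €120.00 = €671.63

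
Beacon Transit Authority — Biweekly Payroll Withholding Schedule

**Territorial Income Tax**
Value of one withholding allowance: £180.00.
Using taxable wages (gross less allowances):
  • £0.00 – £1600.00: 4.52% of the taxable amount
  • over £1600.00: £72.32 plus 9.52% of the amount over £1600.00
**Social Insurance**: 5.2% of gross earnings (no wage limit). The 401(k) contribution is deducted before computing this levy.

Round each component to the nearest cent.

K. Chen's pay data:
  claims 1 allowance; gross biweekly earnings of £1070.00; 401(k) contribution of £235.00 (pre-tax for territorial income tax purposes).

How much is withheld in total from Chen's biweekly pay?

Territorial Income Tax: taxable = £1070.00 − £235.00 − 1×£180.00 = £655.00
  4.52% × £655.00 = £29.61
Social Insurance: 5.2% × £835.00 = £43.42
Total: £29.61 + £43.42 = £73.03

£73.03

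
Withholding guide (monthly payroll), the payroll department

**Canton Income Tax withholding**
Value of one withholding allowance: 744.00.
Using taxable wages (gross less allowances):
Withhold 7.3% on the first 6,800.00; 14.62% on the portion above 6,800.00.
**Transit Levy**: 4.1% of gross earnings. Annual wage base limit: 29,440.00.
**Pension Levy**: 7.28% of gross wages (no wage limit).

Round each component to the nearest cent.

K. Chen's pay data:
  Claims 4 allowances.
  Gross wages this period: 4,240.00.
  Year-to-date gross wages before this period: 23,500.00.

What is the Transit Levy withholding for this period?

173.84

Transit Levy: 4.1% × 4,240.00 = 173.84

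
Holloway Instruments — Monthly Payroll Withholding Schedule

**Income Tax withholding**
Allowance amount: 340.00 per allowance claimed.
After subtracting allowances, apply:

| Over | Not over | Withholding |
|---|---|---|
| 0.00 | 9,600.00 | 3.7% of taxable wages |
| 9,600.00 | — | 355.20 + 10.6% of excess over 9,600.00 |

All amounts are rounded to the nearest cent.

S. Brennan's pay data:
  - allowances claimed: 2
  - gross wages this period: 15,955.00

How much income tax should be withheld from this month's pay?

956.75

Income Tax: taxable = 15,955.00 − 2×340.00 = 15,275.00
  355.20 + 10.6% × (15,275.00 − 9,600.00) = 355.20 + 10.6% × 5,675.00 = 956.75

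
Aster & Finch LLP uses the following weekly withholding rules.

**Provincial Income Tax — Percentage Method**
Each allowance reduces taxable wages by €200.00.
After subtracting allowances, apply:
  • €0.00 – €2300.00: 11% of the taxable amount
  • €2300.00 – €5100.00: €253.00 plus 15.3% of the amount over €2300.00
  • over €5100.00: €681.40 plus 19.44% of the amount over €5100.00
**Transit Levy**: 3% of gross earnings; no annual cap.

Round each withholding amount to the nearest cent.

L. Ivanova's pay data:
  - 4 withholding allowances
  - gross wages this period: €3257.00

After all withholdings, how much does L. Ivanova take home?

€2882.27

Provincial Income Tax: taxable = €3257.00 − 4×€200.00 = €2457.00
  €253.00 + 15.3% × (€2457.00 − €2300.00) = €253.00 + 15.3% × €157.00 = €277.02
Transit Levy: 3% × €3257.00 = €97.71
Total withheld: €277.02 + €97.71 = €374.73
Net pay: €3257.00 − €374.73 = €2882.27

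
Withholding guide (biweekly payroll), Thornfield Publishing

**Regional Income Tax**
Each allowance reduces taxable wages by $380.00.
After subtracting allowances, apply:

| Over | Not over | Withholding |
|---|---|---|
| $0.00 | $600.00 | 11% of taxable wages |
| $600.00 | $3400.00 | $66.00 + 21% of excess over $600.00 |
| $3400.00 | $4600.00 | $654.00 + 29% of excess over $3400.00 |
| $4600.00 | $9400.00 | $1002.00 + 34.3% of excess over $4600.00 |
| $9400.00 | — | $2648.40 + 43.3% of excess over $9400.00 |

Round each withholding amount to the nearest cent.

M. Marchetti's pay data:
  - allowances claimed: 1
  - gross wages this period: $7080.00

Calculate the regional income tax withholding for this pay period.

Regional Income Tax: taxable = $7080.00 − 1×$380.00 = $6700.00
  $1002.00 + 34.3% × ($6700.00 − $4600.00) = $1002.00 + 34.3% × $2100.00 = $1722.30

$1722.30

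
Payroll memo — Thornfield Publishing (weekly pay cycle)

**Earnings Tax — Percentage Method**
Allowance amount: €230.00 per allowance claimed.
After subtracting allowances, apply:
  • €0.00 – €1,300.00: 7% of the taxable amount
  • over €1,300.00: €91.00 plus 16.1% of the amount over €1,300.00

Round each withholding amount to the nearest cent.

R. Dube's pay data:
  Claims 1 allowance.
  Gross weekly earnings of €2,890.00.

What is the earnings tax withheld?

Earnings Tax: taxable = €2,890.00 − 1×€230.00 = €2,660.00
  €91.00 + 16.1% × (€2,660.00 − €1,300.00) = €91.00 + 16.1% × €1,360.00 = €309.96

€309.96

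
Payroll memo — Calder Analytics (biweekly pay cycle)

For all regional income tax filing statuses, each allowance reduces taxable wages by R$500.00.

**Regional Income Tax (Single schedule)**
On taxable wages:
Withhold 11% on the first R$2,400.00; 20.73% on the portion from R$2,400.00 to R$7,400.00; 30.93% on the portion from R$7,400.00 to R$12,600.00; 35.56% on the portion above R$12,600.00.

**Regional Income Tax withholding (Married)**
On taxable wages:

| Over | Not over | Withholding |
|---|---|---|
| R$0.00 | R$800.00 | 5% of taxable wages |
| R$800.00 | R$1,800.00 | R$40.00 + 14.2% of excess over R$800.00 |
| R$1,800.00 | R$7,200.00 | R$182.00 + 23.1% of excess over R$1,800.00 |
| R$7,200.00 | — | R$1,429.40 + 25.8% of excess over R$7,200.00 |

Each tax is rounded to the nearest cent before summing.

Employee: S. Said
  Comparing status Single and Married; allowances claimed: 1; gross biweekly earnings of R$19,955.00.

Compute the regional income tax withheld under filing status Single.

Regional Income Tax (Single): taxable = R$19,955.00 − 1×R$500.00 = R$19,455.00
  R$2,908.86 + 35.56% × (R$19,455.00 − R$12,600.00) = R$2,908.86 + 35.56% × R$6,855.00 = R$5,346.50

R$5,346.50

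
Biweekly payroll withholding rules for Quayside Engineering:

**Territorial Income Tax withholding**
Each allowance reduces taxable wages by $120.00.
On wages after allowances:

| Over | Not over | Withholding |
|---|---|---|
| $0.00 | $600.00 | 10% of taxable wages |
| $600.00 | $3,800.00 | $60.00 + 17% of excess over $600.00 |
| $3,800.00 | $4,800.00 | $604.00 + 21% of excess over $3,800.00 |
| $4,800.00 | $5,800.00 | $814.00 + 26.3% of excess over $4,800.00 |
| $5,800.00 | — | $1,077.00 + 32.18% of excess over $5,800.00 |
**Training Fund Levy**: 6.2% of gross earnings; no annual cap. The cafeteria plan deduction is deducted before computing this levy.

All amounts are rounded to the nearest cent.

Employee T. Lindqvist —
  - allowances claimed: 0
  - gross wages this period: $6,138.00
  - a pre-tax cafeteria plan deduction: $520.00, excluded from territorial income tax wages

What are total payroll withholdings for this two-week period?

$1,377.45

Territorial Income Tax: taxable = $6,138.00 − $520.00 = $5,618.00
  $814.00 + 26.3% × ($5,618.00 − $4,800.00) = $814.00 + 26.3% × $818.00 = $1,029.13
Training Fund Levy: 6.2% × $5,618.00 = $348.32
Total: $1,029.13 + $348.32 = $1,377.45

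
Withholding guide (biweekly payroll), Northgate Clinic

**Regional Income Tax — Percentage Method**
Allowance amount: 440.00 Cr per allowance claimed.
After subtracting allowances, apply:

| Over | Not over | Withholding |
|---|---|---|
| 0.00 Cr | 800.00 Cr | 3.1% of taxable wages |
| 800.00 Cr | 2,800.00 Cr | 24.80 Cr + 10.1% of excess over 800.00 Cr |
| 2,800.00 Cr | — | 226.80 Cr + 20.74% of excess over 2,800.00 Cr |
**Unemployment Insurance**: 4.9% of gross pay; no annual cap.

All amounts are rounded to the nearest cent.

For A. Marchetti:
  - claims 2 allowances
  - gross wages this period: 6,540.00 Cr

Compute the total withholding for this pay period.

Regional Income Tax: taxable = 6,540.00 Cr − 2×440.00 Cr = 5,660.00 Cr
  226.80 Cr + 20.74% × (5,660.00 Cr − 2,800.00 Cr) = 226.80 Cr + 20.74% × 2,860.00 Cr = 819.96 Cr
Unemployment Insurance: 4.9% × 6,540.00 Cr = 320.46 Cr
Total: 819.96 Cr + 320.46 Cr = 1,140.42 Cr

1,140.42 Cr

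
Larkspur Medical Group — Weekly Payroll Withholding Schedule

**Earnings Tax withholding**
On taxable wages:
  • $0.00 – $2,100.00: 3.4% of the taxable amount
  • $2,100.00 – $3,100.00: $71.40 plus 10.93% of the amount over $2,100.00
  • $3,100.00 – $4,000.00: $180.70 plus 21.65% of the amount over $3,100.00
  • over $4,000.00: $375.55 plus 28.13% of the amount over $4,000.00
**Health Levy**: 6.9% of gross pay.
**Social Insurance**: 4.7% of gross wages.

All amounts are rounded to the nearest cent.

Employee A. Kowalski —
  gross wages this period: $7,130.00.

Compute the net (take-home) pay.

$5,046.90

Earnings Tax: taxable = $7,130.00
  $375.55 + 28.13% × ($7,130.00 − $4,000.00) = $375.55 + 28.13% × $3,130.00 = $1,256.02
Health Levy: 6.9% × $7,130.00 = $491.97
Social Insurance: 4.7% × $7,130.00 = $335.11
Total withheld: $1,256.02 + $491.97 + $335.11 = $2,083.10
Net pay: $7,130.00 − $2,083.10 = $5,046.90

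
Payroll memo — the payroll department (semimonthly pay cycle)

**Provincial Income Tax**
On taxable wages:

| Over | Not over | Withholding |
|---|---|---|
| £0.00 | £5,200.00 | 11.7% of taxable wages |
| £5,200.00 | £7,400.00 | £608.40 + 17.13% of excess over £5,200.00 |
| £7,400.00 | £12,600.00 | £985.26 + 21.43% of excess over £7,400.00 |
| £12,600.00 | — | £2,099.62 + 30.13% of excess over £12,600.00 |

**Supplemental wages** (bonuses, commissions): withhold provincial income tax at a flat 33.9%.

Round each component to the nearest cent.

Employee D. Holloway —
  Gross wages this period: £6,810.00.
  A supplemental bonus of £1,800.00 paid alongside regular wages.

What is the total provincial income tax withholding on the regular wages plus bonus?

Provincial Income Tax: taxable = £6,810.00
  £608.40 + 17.13% × (£6,810.00 − £5,200.00) = £608.40 + 17.13% × £1,610.00 = £884.19
Supplemental (33.9% flat on bonus): 33.9% × £1,800.00 = £610.20
Total provincial income tax: £884.19 + £610.20 = £1,494.39

£1,494.39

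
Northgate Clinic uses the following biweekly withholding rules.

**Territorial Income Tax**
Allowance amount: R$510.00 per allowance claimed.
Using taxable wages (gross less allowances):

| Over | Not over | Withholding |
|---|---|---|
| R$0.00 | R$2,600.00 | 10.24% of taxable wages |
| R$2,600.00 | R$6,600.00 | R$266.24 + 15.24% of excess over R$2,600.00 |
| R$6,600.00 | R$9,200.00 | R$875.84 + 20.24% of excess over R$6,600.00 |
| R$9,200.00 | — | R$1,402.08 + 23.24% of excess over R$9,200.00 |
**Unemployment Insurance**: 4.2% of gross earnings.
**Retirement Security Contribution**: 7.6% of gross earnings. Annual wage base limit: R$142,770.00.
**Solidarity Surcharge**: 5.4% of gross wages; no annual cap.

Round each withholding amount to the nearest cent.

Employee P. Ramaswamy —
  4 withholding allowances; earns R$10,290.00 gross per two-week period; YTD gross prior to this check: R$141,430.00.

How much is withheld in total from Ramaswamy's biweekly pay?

Territorial Income Tax: taxable = R$10,290.00 − 4×R$510.00 = R$8,250.00
  R$875.84 + 20.24% × (R$8,250.00 − R$6,600.00) = R$875.84 + 20.24% × R$1,650.00 = R$1,209.80
Unemployment Insurance: 4.2% × R$10,290.00 = R$432.18
Retirement Security Contribution: cap R$142,770.00 − YTD R$141,430.00 = R$1,340.00 subject; 7.6% × R$1,340.00 = R$101.84
Solidarity Surcharge: 5.4% × R$10,290.00 = R$555.66
Total: R$1,209.80 + R$432.18 + R$101.84 + R$555.66 = R$2,299.48

R$2,299.48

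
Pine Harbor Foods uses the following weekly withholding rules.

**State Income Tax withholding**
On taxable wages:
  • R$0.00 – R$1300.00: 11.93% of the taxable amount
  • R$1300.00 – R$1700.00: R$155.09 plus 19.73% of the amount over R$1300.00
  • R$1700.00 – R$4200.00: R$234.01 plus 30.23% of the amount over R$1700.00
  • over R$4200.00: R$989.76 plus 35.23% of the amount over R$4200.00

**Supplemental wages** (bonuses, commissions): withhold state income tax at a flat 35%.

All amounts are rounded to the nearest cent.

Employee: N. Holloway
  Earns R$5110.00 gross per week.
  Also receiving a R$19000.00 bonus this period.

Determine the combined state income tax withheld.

R$7960.35

State Income Tax: taxable = R$5110.00
  R$989.76 + 35.23% × (R$5110.00 − R$4200.00) = R$989.76 + 35.23% × R$910.00 = R$1310.35
Supplemental (35% flat on bonus): 35% × R$19000.00 = R$6650.00
Total state income tax: R$1310.35 + R$6650.00 = R$7960.35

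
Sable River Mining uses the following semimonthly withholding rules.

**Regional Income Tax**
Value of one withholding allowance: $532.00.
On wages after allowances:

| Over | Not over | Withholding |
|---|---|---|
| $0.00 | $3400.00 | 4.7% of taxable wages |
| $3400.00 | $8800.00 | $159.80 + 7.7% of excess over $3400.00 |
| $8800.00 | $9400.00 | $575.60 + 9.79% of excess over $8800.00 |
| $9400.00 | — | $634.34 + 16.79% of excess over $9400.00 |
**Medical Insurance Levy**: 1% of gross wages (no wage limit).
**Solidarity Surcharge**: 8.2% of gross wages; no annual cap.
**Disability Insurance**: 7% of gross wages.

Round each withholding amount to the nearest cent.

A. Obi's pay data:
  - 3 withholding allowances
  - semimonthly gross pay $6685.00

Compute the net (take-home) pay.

$5312.18

Regional Income Tax: taxable = $6685.00 − 3×$532.00 = $5089.00
  $159.80 + 7.7% × ($5089.00 − $3400.00) = $159.80 + 7.7% × $1689.00 = $289.85
Medical Insurance Levy: 1% × $6685.00 = $66.85
Solidarity Surcharge: 8.2% × $6685.00 = $548.17
Disability Insurance: 7% × $6685.00 = $467.95
Total withheld: $289.85 + $66.85 + $548.17 + $467.95 = $1372.82
Net pay: $6685.00 − $1372.82 = $5312.18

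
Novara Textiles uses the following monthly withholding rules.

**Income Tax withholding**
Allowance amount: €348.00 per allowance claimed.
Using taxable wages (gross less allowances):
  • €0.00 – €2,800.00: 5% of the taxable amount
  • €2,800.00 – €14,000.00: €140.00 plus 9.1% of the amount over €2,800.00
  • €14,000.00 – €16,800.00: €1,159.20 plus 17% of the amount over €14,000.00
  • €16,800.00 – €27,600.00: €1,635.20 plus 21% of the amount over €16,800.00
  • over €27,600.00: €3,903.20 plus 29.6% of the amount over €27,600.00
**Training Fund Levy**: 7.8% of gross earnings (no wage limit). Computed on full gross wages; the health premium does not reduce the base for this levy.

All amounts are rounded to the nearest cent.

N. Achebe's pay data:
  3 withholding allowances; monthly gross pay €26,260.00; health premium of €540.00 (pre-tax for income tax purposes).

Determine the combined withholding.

Income Tax: taxable = €26,260.00 − €540.00 − 3×€348.00 = €24,676.00
  €1,635.20 + 21% × (€24,676.00 − €16,800.00) = €1,635.20 + 21% × €7,876.00 = €3,289.16
Training Fund Levy: 7.8% × €26,260.00 = €2,048.28
Total: €3,289.16 + €2,048.28 = €5,337.44

€5,337.44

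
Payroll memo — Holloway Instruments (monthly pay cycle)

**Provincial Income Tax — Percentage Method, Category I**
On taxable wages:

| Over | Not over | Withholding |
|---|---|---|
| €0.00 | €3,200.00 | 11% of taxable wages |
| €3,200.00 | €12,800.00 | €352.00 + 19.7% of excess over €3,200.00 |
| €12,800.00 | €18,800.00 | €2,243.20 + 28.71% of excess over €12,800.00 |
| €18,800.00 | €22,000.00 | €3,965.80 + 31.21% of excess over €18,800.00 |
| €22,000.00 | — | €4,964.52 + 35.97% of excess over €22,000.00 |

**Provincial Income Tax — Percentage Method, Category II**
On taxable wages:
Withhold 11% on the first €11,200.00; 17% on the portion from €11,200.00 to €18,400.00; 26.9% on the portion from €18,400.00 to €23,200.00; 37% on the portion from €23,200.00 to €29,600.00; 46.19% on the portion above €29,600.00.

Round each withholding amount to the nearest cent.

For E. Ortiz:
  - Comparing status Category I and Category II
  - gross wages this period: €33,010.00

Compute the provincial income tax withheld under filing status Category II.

€7,690.28

Provincial Income Tax (Category II): taxable = €33,010.00
  €6,115.20 + 46.19% × (€33,010.00 − €29,600.00) = €6,115.20 + 46.19% × €3,410.00 = €7,690.28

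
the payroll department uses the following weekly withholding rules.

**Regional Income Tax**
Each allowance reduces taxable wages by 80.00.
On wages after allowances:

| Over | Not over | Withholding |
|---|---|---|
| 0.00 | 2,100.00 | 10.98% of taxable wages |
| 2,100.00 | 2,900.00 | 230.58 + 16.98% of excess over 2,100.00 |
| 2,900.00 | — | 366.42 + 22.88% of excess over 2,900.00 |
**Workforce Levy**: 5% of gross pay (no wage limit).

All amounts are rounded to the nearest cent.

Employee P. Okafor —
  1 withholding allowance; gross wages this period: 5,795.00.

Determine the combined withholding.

1,300.24

Regional Income Tax: taxable = 5,795.00 − 1×80.00 = 5,715.00
  366.42 + 22.88% × (5,715.00 − 2,900.00) = 366.42 + 22.88% × 2,815.00 = 1,010.49
Workforce Levy: 5% × 5,795.00 = 289.75
Total: 1,010.49 + 289.75 = 1,300.24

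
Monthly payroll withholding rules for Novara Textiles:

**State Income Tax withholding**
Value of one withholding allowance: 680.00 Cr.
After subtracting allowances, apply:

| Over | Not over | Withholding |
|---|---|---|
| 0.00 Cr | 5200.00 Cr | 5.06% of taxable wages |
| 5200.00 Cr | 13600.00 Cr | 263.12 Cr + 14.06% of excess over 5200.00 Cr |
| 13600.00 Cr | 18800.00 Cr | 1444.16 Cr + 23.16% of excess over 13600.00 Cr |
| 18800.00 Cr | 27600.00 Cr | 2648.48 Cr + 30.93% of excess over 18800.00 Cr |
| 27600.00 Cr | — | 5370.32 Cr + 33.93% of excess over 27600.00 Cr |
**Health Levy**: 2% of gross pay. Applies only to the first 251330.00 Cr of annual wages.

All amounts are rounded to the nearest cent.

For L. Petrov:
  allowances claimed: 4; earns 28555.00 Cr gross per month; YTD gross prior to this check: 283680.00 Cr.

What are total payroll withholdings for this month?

State Income Tax: taxable = 28555.00 Cr − 4×680.00 Cr = 25835.00 Cr
  2648.48 Cr + 30.93% × (25835.00 Cr − 18800.00 Cr) = 2648.48 Cr + 30.93% × 7035.00 Cr = 4824.41 Cr
Health Levy: YTD 283680.00 Cr ≥ cap 251330.00 Cr → 0.00 Cr
Total: 4824.41 Cr + 0.00 Cr = 4824.41 Cr

4824.41 Cr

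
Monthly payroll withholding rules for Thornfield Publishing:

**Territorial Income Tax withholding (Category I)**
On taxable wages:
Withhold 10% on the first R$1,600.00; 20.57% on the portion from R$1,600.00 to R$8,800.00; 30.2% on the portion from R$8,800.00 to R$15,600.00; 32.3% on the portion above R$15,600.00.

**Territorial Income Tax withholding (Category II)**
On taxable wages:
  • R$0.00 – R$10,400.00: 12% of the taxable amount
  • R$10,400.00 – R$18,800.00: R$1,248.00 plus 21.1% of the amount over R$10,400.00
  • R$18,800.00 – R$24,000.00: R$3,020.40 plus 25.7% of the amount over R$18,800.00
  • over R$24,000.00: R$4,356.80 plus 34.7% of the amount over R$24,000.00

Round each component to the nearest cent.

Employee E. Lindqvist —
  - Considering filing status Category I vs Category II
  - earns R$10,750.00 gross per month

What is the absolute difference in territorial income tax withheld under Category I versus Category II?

Territorial Income Tax (Category I): taxable = R$10,750.00
  R$1,641.04 + 30.2% × (R$10,750.00 − R$8,800.00) = R$1,641.04 + 30.2% × R$1,950.00 = R$2,229.94
Territorial Income Tax (Category II): taxable = R$10,750.00
  R$1,248.00 + 21.1% × (R$10,750.00 − R$10,400.00) = R$1,248.00 + 21.1% × R$350.00 = R$1,321.85
Difference: |R$2,229.94 − R$1,321.85| = R$908.09 (higher under Category I)

R$908.09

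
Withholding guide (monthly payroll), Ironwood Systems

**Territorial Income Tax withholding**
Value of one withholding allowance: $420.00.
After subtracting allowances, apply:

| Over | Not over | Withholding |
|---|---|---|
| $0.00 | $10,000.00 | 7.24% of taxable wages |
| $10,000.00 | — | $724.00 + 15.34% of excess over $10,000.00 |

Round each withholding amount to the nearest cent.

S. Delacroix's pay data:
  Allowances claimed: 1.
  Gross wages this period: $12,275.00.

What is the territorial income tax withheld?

$1,008.56

Territorial Income Tax: taxable = $12,275.00 − 1×$420.00 = $11,855.00
  $724.00 + 15.34% × ($11,855.00 − $10,000.00) = $724.00 + 15.34% × $1,855.00 = $1,008.56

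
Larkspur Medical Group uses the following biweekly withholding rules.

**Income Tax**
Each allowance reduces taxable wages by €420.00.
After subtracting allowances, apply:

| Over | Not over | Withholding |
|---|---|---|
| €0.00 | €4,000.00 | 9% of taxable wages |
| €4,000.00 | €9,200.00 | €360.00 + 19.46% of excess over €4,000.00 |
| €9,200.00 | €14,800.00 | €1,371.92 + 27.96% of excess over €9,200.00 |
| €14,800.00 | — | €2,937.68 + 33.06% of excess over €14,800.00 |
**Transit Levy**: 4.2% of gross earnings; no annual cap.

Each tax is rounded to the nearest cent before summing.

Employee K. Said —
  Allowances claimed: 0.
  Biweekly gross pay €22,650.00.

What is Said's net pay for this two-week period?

€16,165.81

Income Tax: taxable = €22,650.00
  €2,937.68 + 33.06% × (€22,650.00 − €14,800.00) = €2,937.68 + 33.06% × €7,850.00 = €5,532.89
Transit Levy: 4.2% × €22,650.00 = €951.30
Total withheld: €5,532.89 + €951.30 = €6,484.19
Net pay: €22,650.00 − €6,484.19 = €16,165.81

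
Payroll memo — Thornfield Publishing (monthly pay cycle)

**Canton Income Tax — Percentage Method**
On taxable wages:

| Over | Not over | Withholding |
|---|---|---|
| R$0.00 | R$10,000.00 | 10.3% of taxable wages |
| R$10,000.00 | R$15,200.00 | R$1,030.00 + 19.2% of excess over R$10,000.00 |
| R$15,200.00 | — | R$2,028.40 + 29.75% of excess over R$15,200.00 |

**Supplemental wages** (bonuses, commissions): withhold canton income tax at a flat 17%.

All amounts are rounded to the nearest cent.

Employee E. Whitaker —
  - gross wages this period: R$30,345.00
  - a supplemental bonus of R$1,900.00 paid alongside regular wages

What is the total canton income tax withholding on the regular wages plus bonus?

Canton Income Tax: taxable = R$30,345.00
  R$2,028.40 + 29.75% × (R$30,345.00 − R$15,200.00) = R$2,028.40 + 29.75% × R$15,145.00 = R$6,534.04
Supplemental (17% flat on bonus): 17% × R$1,900.00 = R$323.00
Total canton income tax: R$6,534.04 + R$323.00 = R$6,857.04

R$6,857.04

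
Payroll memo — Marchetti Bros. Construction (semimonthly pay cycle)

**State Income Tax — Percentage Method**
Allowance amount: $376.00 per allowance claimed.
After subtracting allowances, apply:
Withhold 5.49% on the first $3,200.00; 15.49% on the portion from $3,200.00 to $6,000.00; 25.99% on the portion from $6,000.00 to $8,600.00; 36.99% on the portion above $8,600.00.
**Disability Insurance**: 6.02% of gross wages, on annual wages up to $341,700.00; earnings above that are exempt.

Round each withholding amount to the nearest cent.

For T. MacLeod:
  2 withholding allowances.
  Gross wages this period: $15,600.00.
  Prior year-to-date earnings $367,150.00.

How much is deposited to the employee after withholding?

State Income Tax: taxable = $15,600.00 − 2×$376.00 = $14,848.00
  $1,285.14 + 36.99% × ($14,848.00 − $8,600.00) = $1,285.14 + 36.99% × $6,248.00 = $3,596.28
Disability Insurance: YTD $367,150.00 ≥ cap $341,700.00 → $0.00
Total withheld: $3,596.28 + $0.00 = $3,596.28
Net pay: $15,600.00 − $3,596.28 = $12,003.72

$12,003.72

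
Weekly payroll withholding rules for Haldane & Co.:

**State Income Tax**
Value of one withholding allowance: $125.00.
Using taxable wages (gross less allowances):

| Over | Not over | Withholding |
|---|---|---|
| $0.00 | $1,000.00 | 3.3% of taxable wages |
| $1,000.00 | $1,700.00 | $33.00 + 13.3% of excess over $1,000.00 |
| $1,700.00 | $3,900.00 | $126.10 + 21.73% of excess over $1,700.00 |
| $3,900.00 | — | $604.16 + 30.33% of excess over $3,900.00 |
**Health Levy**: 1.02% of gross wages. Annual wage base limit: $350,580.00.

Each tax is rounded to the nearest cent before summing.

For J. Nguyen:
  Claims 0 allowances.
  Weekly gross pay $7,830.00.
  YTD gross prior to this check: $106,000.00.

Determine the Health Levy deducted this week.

$79.87

Health Levy: 1.02% × $7,830.00 = $79.87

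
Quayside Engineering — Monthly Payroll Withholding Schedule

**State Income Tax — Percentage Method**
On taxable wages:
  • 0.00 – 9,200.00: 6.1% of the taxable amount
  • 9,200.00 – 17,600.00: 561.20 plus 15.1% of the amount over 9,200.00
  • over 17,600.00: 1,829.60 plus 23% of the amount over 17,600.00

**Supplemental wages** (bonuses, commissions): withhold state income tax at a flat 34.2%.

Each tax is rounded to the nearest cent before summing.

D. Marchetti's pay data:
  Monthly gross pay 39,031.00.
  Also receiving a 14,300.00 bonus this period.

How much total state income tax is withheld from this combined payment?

State Income Tax: taxable = 39,031.00
  1,829.60 + 23% × (39,031.00 − 17,600.00) = 1,829.60 + 23% × 21,431.00 = 6,758.73
Supplemental (34.2% flat on bonus): 34.2% × 14,300.00 = 4,890.60
Total state income tax: 6,758.73 + 4,890.60 = 11,649.33

11,649.33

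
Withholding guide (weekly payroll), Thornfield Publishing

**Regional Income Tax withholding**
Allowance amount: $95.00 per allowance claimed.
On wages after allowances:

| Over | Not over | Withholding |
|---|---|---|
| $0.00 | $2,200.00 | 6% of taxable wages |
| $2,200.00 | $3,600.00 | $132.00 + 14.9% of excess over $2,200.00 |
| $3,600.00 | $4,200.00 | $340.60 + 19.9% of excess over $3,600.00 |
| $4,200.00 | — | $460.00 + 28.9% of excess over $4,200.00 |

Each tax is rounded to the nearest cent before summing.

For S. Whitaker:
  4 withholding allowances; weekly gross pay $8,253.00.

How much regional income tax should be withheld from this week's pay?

$1,521.50

Regional Income Tax: taxable = $8,253.00 − 4×$95.00 = $7,873.00
  $460.00 + 28.9% × ($7,873.00 − $4,200.00) = $460.00 + 28.9% × $3,673.00 = $1,521.50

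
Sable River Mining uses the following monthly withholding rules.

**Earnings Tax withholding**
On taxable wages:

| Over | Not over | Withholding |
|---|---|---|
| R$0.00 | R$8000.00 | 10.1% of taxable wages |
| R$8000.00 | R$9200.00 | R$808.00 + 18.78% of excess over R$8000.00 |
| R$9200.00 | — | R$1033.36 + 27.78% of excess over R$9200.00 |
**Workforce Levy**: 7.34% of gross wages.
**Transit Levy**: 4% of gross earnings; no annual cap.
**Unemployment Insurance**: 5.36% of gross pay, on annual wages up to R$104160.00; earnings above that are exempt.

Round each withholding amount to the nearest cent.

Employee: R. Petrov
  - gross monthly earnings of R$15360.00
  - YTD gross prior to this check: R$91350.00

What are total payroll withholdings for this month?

R$5173.05

Earnings Tax: taxable = R$15360.00
  R$1033.36 + 27.78% × (R$15360.00 − R$9200.00) = R$1033.36 + 27.78% × R$6160.00 = R$2744.61
Workforce Levy: 7.34% × R$15360.00 = R$1127.42
Transit Levy: 4% × R$15360.00 = R$614.40
Unemployment Insurance: cap R$104160.00 − YTD R$91350.00 = R$12810.00 subject; 5.36% × R$12810.00 = R$686.62
Total: R$2744.61 + R$1127.42 + R$614.40 + R$686.62 = R$5173.05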